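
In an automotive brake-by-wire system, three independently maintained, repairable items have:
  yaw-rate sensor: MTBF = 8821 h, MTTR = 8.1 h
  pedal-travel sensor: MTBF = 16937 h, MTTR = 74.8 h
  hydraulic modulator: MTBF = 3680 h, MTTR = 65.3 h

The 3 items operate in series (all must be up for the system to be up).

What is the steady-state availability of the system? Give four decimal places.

A(yaw-rate sensor) = MTBF/(MTBF+MTTR) = 8821/(8821+8.1) = 0.999083
A(pedal-travel sensor) = MTBF/(MTBF+MTTR) = 16937/(16937+74.8) = 0.995603
A(hydraulic modulator) = MTBF/(MTBF+MTTR) = 3680/(3680+65.3) = 0.982565
Series availability: 0.999083 × 0.995603 × 0.982565 = 0.9773

0.9773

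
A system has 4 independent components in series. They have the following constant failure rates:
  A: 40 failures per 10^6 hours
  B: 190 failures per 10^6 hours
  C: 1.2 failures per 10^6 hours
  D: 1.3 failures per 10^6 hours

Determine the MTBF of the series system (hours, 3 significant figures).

4300

Series of exponential components: λ_sys = Σ λ_i
λ_sys = 0.000040 + 0.00019 + 0.0000012 + 0.0000013 = 2.3250e-04 /h
MTBF = 1 / λ_sys = 4300 h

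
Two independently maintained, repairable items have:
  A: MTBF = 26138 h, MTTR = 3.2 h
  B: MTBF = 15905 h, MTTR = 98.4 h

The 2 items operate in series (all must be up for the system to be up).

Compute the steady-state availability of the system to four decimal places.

0.9937

A(A) = MTBF/(MTBF+MTTR) = 26138/(26138+3.2) = 0.999878
A(B) = MTBF/(MTBF+MTTR) = 15905/(15905+98.4) = 0.993851
Series availability: 0.999878 × 0.993851 = 0.9937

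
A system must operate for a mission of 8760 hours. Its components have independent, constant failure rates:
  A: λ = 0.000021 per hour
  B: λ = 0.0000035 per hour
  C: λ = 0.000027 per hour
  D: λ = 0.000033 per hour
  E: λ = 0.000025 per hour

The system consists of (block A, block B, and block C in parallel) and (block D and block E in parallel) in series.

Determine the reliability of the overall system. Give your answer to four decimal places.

R(A) = exp(−0.000021 × 8760) = 0.831969
R(B) = exp(−0.0000035 × 8760) = 0.969805
R(C) = exp(−0.000027 × 8760) = 0.789370
R(D) = exp(−0.000033 × 8760) = 0.748952
R(E) = exp(−0.000025 × 8760) = 0.803322
Parallel (A, B, and C): 1 − (1 − 0.831969)(1 − 0.969805)(1 − 0.789370) = 0.998931
Parallel (D and E): 1 − (1 − 0.748952)(1 − 0.803322) = 0.950624
Series ([0.998931] and [0.950624]): 0.998931 × 0.950624 = 0.9496

0.9496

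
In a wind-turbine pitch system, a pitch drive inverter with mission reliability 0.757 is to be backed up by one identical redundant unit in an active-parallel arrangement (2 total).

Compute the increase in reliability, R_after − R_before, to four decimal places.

R_before = 0.757
R_after = 1 − (1 − 0.757)^2 = 0.9410
ΔR = 0.9410 − 0.757 = 0.1840

0.1840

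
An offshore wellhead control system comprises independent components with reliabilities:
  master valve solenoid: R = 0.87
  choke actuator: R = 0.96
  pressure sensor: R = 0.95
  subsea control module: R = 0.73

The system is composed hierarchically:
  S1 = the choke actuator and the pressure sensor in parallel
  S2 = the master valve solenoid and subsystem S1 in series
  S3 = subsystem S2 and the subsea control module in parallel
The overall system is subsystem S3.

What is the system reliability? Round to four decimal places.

0.9644

Parallel (choke actuator and pressure sensor): 1 − (1 − 0.960000)(1 − 0.950000) = 0.998000
Series (master valve solenoid and [0.998000]): 0.870000 × 0.998000 = 0.868260
Parallel ([0.868260] and subsea control module): 1 − (1 − 0.868260)(1 − 0.730000) = 0.9644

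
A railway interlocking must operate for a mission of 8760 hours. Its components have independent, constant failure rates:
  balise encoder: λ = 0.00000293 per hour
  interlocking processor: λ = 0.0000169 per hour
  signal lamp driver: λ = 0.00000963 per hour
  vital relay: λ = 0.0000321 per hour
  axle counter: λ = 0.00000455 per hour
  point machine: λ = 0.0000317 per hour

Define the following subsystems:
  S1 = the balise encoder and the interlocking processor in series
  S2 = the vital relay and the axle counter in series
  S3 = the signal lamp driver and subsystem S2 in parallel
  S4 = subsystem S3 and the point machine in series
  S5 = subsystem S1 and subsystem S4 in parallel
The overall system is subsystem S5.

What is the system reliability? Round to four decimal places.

R(balise encoder) = exp(−0.00000293 × 8760) = 0.974660
R(interlocking processor) = exp(−0.0000169 × 8760) = 0.862393
R(signal lamp driver) = exp(−0.00000963 × 8760) = 0.919101
R(vital relay) = exp(−0.0000321 × 8760) = 0.754880
R(axle counter) = exp(−0.00000455 × 8760) = 0.960926
R(point machine) = exp(−0.0000317 × 8760) = 0.757530
Series (balise encoder and interlocking processor): 0.974660 × 0.862393 = 0.840540
Series (vital relay and axle counter): 0.754880 × 0.960926 = 0.725384
Parallel (signal lamp driver and [0.725384]): 1 − (1 − 0.919101)(1 − 0.725384) = 0.977784
Series ([0.977784] and point machine): 0.977784 × 0.757530 = 0.740701
Parallel ([0.840540] and [0.740701]): 1 − (1 − 0.840540)(1 − 0.740701) = 0.9587

0.9587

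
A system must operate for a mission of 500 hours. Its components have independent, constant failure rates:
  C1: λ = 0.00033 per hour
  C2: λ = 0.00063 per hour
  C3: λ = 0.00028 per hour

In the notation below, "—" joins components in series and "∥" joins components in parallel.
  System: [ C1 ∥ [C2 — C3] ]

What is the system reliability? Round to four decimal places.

R(C1) = exp(−0.00033 × 500) = 0.847894
R(C2) = exp(−0.00063 × 500) = 0.729789
R(C3) = exp(−0.00028 × 500) = 0.869358
Series (C2 and C3): 0.729789 × 0.869358 = 0.634448
Parallel (C1 and [0.634448]): 1 − (1 − 0.847894)(1 − 0.634448) = 0.9444

0.9444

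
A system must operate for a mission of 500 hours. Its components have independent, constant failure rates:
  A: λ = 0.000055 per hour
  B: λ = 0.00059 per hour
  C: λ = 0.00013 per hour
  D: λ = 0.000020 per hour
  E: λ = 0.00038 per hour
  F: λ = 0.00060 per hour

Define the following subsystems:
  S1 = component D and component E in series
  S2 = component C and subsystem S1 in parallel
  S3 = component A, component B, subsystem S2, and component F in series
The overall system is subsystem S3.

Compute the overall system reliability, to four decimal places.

0.5305

R(A) = exp(−0.000055 × 500) = 0.972875
R(B) = exp(−0.00059 × 500) = 0.744532
R(C) = exp(−0.00013 × 500) = 0.937067
R(D) = exp(−0.000020 × 500) = 0.990050
R(E) = exp(−0.00038 × 500) = 0.826959
R(F) = exp(−0.00060 × 500) = 0.740818
Series (D and E): 0.990050 × 0.826959 = 0.818731
Parallel (C and [0.818731]): 1 − (1 − 0.937067)(1 − 0.818731) = 0.988592
Series (A, B, [0.988592], and F): 0.972875 × 0.744532 × 0.988592 × 0.740818 = 0.5305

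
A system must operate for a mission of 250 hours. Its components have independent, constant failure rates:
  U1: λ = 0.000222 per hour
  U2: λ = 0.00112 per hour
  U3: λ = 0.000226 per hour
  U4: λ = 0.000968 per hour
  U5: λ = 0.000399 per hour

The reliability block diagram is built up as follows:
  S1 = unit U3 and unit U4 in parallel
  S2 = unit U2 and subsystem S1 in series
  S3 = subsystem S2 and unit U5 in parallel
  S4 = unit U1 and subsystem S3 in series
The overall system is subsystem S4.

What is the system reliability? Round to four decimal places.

R(U1) = exp(−0.000222 × 250) = 0.946012
R(U2) = exp(−0.00112 × 250) = 0.755784
R(U3) = exp(−0.000226 × 250) = 0.945066
R(U4) = exp(−0.000968 × 250) = 0.785056
R(U5) = exp(−0.000399 × 250) = 0.905064
Parallel (U3 and U4): 1 − (1 − 0.945066)(1 − 0.785056) = 0.988192
Series (U2 and [0.988192]): 0.755784 × 0.988192 = 0.746860
Parallel ([0.746860] and U5): 1 − (1 − 0.746860)(1 − 0.905064) = 0.975968
Series (U1 and [0.975968]): 0.946012 × 0.975968 = 0.9233

0.9233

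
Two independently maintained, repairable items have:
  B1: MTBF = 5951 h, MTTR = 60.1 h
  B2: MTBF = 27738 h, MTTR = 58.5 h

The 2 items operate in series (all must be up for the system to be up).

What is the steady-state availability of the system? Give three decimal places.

0.988

A(B1) = MTBF/(MTBF+MTTR) = 5951/(5951+60.1) = 0.990002
A(B2) = MTBF/(MTBF+MTTR) = 27738/(27738+58.5) = 0.997895
Series availability: 0.990002 × 0.997895 = 0.988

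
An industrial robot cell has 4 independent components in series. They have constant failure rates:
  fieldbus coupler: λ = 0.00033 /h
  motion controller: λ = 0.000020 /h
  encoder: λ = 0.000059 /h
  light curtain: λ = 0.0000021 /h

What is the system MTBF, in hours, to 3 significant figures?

Series of exponential components: λ_sys = Σ λ_i
λ_sys = 0.00033 + 0.000020 + 0.000059 + 0.0000021 = 4.1110e-04 /h
MTBF = 1 / λ_sys = 2430 h

2430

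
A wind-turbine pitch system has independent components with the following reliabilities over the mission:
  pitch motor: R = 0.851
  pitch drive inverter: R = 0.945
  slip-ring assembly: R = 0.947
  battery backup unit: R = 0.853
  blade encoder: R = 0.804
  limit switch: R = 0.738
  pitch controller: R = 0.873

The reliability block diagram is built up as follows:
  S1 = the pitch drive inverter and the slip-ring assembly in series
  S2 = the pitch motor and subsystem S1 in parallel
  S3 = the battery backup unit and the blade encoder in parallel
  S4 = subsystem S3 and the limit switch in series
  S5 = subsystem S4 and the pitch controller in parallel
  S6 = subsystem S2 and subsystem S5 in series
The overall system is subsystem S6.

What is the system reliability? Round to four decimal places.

Series (pitch drive inverter and slip-ring assembly): 0.945000 × 0.947000 = 0.894915
Parallel (pitch motor and [0.894915]): 1 − (1 − 0.851000)(1 − 0.894915) = 0.984342
Parallel (battery backup unit and blade encoder): 1 − (1 − 0.853000)(1 − 0.804000) = 0.971188
Series ([0.971188] and limit switch): 0.971188 × 0.738000 = 0.716737
Parallel ([0.716737] and pitch controller): 1 − (1 − 0.716737)(1 − 0.873000) = 0.964026
Series ([0.984342] and [0.964026]): 0.984342 × 0.964026 = 0.9489

0.9489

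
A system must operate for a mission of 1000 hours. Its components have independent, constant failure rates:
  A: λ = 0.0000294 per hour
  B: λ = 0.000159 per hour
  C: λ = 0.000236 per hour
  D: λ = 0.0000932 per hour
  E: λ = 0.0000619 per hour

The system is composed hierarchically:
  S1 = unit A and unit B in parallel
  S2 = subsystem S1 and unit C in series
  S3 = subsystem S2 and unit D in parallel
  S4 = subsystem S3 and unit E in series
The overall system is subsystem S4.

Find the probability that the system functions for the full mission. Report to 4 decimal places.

0.9221

R(A) = exp(−0.0000294 × 1000) = 0.971028
R(B) = exp(−0.000159 × 1000) = 0.852996
R(C) = exp(−0.000236 × 1000) = 0.789781
R(D) = exp(−0.0000932 × 1000) = 0.911011
R(E) = exp(−0.0000619 × 1000) = 0.939977
Parallel (A and B): 1 − (1 − 0.971028)(1 − 0.852996) = 0.995741
Series ([0.995741] and C): 0.995741 × 0.789781 = 0.786417
Parallel ([0.786417] and D): 1 − (1 − 0.786417)(1 − 0.911011) = 0.980993
Series ([0.980993] and E): 0.980993 × 0.939977 = 0.9221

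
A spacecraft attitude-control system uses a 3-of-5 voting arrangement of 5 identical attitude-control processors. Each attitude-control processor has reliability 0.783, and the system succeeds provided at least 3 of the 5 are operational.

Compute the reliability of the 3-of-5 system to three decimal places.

R = Σ_{i=3}^{5} C(5,i) p^i (1−p)^{5−i} with p = 0.783
C(5,3)·0.783^3·0.217^2 = 0.22605
C(5,4)·0.783^4·0.217^1 = 0.40783
C(5,5)·0.783^5·0.217^0 = 0.29431
Sum = 0.928

0.928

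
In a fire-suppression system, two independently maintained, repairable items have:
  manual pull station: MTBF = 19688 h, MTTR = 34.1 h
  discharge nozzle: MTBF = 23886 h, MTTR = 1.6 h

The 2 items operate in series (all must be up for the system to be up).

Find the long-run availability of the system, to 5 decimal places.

0.99820

A(manual pull station) = MTBF/(MTBF+MTTR) = 19688/(19688+34.1) = 0.998271
A(discharge nozzle) = MTBF/(MTBF+MTTR) = 23886/(23886+1.6) = 0.999933
Series availability: 0.998271 × 0.999933 = 0.99820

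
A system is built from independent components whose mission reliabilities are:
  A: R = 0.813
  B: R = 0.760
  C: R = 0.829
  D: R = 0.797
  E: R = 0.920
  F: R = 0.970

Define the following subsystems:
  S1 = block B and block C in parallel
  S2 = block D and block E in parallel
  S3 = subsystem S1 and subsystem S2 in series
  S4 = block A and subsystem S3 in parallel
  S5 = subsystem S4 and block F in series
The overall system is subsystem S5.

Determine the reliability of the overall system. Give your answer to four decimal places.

0.9597

Parallel (B and C): 1 − (1 − 0.760000)(1 − 0.829000) = 0.958960
Parallel (D and E): 1 − (1 − 0.797000)(1 − 0.920000) = 0.983760
Series ([0.958960] and [0.983760]): 0.958960 × 0.983760 = 0.943386
Parallel (A and [0.943386]): 1 − (1 − 0.813000)(1 − 0.943386) = 0.989413
Series ([0.989413] and F): 0.989413 × 0.970000 = 0.9597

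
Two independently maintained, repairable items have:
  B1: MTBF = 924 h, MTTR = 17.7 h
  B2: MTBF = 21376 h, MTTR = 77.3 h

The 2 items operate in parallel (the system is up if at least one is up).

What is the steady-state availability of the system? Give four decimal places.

A(B1) = MTBF/(MTBF+MTTR) = 924/(924+17.7) = 0.981204
A(B2) = MTBF/(MTBF+MTTR) = 21376/(21376+77.3) = 0.996397
Parallel availability: 1 − (1 − 0.981204)(1 − 0.996397) = 0.9999

0.9999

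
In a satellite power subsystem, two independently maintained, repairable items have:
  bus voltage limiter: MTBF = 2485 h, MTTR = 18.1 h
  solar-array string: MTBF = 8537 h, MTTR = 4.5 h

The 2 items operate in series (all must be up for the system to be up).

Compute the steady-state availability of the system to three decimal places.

A(bus voltage limiter) = MTBF/(MTBF+MTTR) = 2485/(2485+18.1) = 0.992769
A(solar-array string) = MTBF/(MTBF+MTTR) = 8537/(8537+4.5) = 0.999473
Series availability: 0.992769 × 0.999473 = 0.992

0.992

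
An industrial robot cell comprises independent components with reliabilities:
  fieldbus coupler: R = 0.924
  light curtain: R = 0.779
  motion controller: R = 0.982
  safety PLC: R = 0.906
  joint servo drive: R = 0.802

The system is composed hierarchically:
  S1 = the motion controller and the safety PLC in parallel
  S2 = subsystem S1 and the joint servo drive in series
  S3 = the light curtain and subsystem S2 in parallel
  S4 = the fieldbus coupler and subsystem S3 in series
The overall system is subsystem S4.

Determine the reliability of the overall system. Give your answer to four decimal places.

0.8833

Parallel (motion controller and safety PLC): 1 − (1 − 0.982000)(1 − 0.906000) = 0.998308
Series ([0.998308] and joint servo drive): 0.998308 × 0.802000 = 0.800643
Parallel (light curtain and [0.800643]): 1 − (1 − 0.779000)(1 − 0.800643) = 0.955942
Series (fieldbus coupler and [0.955942]): 0.924000 × 0.955942 = 0.8833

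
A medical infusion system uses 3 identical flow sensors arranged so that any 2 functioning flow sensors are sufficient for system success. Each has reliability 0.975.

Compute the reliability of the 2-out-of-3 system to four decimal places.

R = Σ_{i=2}^{3} C(3,i) p^i (1−p)^{3−i} with p = 0.975
C(3,2)·0.975^2·0.025^1 = 0.071297
C(3,3)·0.975^3·0.025^0 = 0.926859
Sum = 0.9982

0.9982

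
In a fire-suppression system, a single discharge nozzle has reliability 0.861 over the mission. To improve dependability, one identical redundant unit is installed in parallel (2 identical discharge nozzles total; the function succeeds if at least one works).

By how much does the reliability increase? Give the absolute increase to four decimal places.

R_before = 0.861
R_after = 1 − (1 − 0.861)^2 = 0.9807
ΔR = 0.9807 − 0.861 = 0.1197

0.1197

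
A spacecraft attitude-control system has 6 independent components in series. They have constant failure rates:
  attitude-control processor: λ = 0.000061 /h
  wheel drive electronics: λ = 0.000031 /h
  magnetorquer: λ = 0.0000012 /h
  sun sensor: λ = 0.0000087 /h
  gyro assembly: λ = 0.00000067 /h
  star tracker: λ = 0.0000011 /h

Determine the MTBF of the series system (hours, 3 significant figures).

9650

Series of exponential components: λ_sys = Σ λ_i
λ_sys = 0.000061 + 0.000031 + 0.0000012 + 0.0000087 + 0.00000067 + 0.0000011 = 1.0367e-04 /h
MTBF = 1 / λ_sys = 9650 h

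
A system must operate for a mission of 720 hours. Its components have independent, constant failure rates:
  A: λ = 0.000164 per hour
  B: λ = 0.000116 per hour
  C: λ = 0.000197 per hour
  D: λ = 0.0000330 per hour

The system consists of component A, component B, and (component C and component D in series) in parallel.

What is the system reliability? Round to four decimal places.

0.9986

R(A) = exp(−0.000164 × 720) = 0.888625
R(B) = exp(−0.000116 × 720) = 0.919873
R(C) = exp(−0.000197 × 720) = 0.867760
R(D) = exp(−0.0000330 × 720) = 0.976520
Series (C and D): 0.867760 × 0.976520 = 0.847385
Parallel (A, B, and [0.847385]): 1 − (1 − 0.888625)(1 − 0.919873)(1 − 0.847385) = 0.9986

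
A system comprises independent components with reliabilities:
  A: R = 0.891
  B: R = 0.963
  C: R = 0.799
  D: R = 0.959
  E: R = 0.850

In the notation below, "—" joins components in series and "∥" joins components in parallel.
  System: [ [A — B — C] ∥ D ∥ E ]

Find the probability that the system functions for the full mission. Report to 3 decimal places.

0.998

Series (A, B, and C): 0.89100 × 0.96300 × 0.79900 = 0.68557
Parallel ([0.68557], D, and E): 1 − (1 − 0.68557)(1 − 0.95900)(1 − 0.85000) = 0.998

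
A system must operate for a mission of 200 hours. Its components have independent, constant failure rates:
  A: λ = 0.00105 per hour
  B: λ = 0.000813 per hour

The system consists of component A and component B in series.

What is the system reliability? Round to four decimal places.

0.6889

R(A) = exp(−0.00105 × 200) = 0.810584
R(B) = exp(−0.000813 × 200) = 0.849931
Series (A and B): 0.810584 × 0.849931 = 0.6889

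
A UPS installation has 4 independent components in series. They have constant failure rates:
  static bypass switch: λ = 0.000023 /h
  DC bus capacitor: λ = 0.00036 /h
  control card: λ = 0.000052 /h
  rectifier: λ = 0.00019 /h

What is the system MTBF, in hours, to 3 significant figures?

1600

Series of exponential components: λ_sys = Σ λ_i
λ_sys = 0.000023 + 0.00036 + 0.000052 + 0.00019 = 6.2500e-04 /h
MTBF = 1 / λ_sys = 1600 h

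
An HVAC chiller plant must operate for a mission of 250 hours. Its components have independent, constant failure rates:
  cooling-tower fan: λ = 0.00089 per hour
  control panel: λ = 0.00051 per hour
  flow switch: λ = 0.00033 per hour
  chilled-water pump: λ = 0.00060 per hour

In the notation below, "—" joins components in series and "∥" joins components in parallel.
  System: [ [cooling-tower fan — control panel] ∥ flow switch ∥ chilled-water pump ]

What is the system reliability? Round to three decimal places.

R(cooling-tower fan) = exp(−0.00089 × 250) = 0.80052
R(control panel) = exp(−0.00051 × 250) = 0.88029
R(flow switch) = exp(−0.00033 × 250) = 0.92081
R(chilled-water pump) = exp(−0.00060 × 250) = 0.86071
Series (cooling-tower fan and control panel): 0.80052 × 0.88029 = 0.70469
Parallel ([0.70469], flow switch, and chilled-water pump): 1 − (1 − 0.70469)(1 − 0.92081)(1 − 0.86071) = 0.997

0.997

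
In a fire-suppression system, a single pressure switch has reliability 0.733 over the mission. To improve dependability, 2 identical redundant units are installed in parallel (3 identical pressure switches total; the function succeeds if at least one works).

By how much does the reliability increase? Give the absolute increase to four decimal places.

R_before = 0.733
R_after = 1 − (1 − 0.733)^3 = 0.9810
ΔR = 0.9810 − 0.733 = 0.2480

0.2480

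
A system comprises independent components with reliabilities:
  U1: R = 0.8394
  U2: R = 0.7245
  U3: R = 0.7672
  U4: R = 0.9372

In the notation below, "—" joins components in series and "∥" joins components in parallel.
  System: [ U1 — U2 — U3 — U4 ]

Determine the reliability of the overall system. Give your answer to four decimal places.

0.4373

Series (U1, U2, U3, and U4): 0.839400 × 0.724500 × 0.767200 × 0.937200 = 0.4373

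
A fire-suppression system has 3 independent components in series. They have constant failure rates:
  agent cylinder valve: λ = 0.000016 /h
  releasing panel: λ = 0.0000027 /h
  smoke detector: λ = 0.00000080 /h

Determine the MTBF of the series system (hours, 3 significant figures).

51300

Series of exponential components: λ_sys = Σ λ_i
λ_sys = 0.000016 + 0.0000027 + 0.00000080 = 1.9500e-05 /h
MTBF = 1 / λ_sys = 51300 h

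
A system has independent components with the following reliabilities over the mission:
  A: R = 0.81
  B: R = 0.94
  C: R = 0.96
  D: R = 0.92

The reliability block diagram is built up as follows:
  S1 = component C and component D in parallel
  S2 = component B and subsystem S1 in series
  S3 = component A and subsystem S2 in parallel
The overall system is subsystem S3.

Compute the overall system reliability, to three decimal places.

0.988

Parallel (C and D): 1 − (1 − 0.96000)(1 − 0.92000) = 0.99680
Series (B and [0.99680]): 0.94000 × 0.99680 = 0.93699
Parallel (A and [0.93699]): 1 − (1 − 0.81000)(1 − 0.93699) = 0.988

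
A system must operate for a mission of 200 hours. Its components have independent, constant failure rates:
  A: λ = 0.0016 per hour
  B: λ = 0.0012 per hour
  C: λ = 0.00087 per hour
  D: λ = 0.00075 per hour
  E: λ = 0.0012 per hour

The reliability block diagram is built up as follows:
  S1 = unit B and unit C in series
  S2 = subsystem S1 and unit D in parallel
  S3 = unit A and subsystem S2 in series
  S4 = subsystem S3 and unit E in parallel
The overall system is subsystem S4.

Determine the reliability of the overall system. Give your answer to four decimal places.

0.9343

R(A) = exp(−0.0016 × 200) = 0.726149
R(B) = exp(−0.0012 × 200) = 0.786628
R(C) = exp(−0.00087 × 200) = 0.840297
R(D) = exp(−0.00075 × 200) = 0.860708
R(E) = exp(−0.0012 × 200) = 0.786628
Series (B and C): 0.786628 × 0.840297 = 0.661001
Parallel ([0.661001] and D): 1 − (1 − 0.661001)(1 − 0.860708) = 0.952780
Series (A and [0.952780]): 0.726149 × 0.952780 = 0.691860
Parallel ([0.691860] and E): 1 − (1 − 0.691860)(1 − 0.786628) = 0.9343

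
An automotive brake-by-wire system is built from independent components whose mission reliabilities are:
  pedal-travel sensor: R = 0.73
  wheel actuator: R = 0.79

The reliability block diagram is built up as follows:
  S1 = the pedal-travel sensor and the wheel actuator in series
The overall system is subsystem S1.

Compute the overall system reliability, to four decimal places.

0.5767

Series (pedal-travel sensor and wheel actuator): 0.730000 × 0.790000 = 0.5767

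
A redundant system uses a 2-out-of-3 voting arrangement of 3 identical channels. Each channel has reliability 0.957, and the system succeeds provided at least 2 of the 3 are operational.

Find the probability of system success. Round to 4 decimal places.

R = Σ_{i=2}^{3} C(3,i) p^i (1−p)^{3−i} with p = 0.957
C(3,2)·0.957^2·0.043^1 = 0.118145
C(3,3)·0.957^3·0.043^0 = 0.876467
Sum = 0.9946

0.9946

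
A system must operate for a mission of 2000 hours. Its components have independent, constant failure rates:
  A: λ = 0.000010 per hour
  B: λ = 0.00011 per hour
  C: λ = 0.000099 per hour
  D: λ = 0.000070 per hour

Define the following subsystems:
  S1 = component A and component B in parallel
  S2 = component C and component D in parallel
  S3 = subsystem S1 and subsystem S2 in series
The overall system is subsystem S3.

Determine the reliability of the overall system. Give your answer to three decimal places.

0.973

R(A) = exp(−0.000010 × 2000) = 0.98020
R(B) = exp(−0.00011 × 2000) = 0.80252
R(C) = exp(−0.000099 × 2000) = 0.82037
R(D) = exp(−0.000070 × 2000) = 0.86936
Parallel (A and B): 1 − (1 − 0.98020)(1 − 0.80252) = 0.99609
Parallel (C and D): 1 − (1 − 0.82037)(1 − 0.86936) = 0.97653
Series ([0.99609] and [0.97653]): 0.99609 × 0.97653 = 0.973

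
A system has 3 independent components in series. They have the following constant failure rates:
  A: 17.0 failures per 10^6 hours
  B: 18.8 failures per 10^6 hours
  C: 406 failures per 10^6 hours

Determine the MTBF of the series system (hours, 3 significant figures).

Series of exponential components: λ_sys = Σ λ_i
λ_sys = 0.0000170 + 0.0000188 + 0.000406 = 4.4180e-04 /h
MTBF = 1 / λ_sys = 2260 h

2260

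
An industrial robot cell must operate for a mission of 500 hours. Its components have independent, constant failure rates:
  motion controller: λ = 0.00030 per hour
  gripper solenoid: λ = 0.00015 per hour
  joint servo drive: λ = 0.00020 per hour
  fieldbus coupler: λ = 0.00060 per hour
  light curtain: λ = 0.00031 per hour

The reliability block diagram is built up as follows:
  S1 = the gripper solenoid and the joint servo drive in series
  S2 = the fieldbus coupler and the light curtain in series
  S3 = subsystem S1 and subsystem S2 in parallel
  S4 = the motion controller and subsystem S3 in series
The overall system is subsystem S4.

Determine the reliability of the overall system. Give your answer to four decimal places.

0.8102

R(motion controller) = exp(−0.00030 × 500) = 0.860708
R(gripper solenoid) = exp(−0.00015 × 500) = 0.927743
R(joint servo drive) = exp(−0.00020 × 500) = 0.904837
R(fieldbus coupler) = exp(−0.00060 × 500) = 0.740818
R(light curtain) = exp(−0.00031 × 500) = 0.856415
Series (gripper solenoid and joint servo drive): 0.927743 × 0.904837 = 0.839456
Series (fieldbus coupler and light curtain): 0.740818 × 0.856415 = 0.634448
Parallel ([0.839456] and [0.634448]): 1 − (1 − 0.839456)(1 − 0.634448) = 0.941313
Series (motion controller and [0.941313]): 0.860708 × 0.941313 = 0.8102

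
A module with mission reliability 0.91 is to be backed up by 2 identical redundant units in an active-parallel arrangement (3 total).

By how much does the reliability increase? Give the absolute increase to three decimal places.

R_before = 0.91
R_after = 1 − (1 − 0.91)^3 = 0.999
ΔR = 0.999 − 0.91 = 0.089

0.089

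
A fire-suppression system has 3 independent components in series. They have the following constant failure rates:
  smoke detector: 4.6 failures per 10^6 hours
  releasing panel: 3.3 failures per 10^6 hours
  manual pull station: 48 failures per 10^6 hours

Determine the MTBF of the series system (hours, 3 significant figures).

Series of exponential components: λ_sys = Σ λ_i
λ_sys = 0.0000046 + 0.0000033 + 0.000048 = 5.5900e-05 /h
MTBF = 1 / λ_sys = 17900 h

17900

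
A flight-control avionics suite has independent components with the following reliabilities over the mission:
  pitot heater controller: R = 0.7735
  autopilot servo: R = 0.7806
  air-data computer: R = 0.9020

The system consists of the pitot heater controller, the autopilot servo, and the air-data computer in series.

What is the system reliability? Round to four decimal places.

0.5446

Series (pitot heater controller, autopilot servo, and air-data computer): 0.773500 × 0.780600 × 0.902000 = 0.5446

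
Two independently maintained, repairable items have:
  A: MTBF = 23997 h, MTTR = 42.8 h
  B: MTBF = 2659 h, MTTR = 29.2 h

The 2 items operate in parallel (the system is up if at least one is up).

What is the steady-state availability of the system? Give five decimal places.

0.99998

A(A) = MTBF/(MTBF+MTTR) = 23997/(23997+42.8) = 0.998220
A(B) = MTBF/(MTBF+MTTR) = 2659/(2659+29.2) = 0.989138
Parallel availability: 1 − (1 − 0.998220)(1 − 0.989138) = 0.99998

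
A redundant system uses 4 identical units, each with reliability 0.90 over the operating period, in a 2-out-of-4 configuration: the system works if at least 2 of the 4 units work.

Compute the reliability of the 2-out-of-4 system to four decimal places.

R = Σ_{i=2}^{4} C(4,i) p^i (1−p)^{4−i} with p = 0.90
C(4,2)·0.90^2·0.10^2 = 0.048600
C(4,3)·0.90^3·0.10^1 = 0.291600
C(4,4)·0.90^4·0.10^0 = 0.656100
Sum = 0.9963

0.9963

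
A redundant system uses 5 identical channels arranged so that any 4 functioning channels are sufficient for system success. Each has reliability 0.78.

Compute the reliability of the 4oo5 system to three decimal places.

0.696

R = Σ_{i=4}^{5} C(5,i) p^i (1−p)^{5−i} with p = 0.78
C(5,4)·0.78^4·0.22^1 = 0.40717
C(5,5)·0.78^5·0.22^0 = 0.28872
Sum = 0.696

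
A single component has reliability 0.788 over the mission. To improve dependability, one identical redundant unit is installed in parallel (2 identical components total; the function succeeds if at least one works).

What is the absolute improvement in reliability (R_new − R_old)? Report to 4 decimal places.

R_before = 0.788
R_after = 1 − (1 − 0.788)^2 = 0.9551
ΔR = 0.9551 − 0.788 = 0.1671

0.1671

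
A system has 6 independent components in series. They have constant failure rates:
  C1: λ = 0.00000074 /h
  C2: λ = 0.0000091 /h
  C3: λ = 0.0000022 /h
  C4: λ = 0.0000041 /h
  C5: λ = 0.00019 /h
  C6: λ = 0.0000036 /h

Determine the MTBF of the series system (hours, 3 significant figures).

4770

Series of exponential components: λ_sys = Σ λ_i
λ_sys = 0.00000074 + 0.0000091 + 0.0000022 + 0.0000041 + 0.00019 + 0.0000036 = 2.0974e-04 /h
MTBF = 1 / λ_sys = 4770 h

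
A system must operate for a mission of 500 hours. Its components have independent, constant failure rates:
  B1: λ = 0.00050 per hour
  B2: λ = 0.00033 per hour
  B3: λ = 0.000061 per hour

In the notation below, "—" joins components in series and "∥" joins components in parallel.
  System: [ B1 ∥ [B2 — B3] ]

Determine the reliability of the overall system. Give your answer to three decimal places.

0.961

R(B1) = exp(−0.00050 × 500) = 0.77880
R(B2) = exp(−0.00033 × 500) = 0.84789
R(B3) = exp(−0.000061 × 500) = 0.96996
Series (B2 and B3): 0.84789 × 0.96996 = 0.82242
Parallel (B1 and [0.82242]): 1 − (1 − 0.77880)(1 − 0.82242) = 0.961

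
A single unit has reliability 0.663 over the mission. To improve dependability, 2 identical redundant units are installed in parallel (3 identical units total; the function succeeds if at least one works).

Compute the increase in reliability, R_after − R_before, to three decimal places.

0.299

R_before = 0.663
R_after = 1 − (1 − 0.663)^3 = 0.962
ΔR = 0.962 − 0.663 = 0.299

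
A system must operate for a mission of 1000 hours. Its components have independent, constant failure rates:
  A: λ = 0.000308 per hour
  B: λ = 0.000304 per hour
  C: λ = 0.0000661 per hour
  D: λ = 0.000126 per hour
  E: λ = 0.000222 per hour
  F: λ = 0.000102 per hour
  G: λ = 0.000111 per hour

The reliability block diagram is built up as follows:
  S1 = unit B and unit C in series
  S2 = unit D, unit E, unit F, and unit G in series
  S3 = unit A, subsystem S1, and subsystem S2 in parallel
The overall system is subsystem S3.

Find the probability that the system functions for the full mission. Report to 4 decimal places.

R(A) = exp(−0.000308 × 1000) = 0.734915
R(B) = exp(−0.000304 × 1000) = 0.737861
R(C) = exp(−0.0000661 × 1000) = 0.936037
R(D) = exp(−0.000126 × 1000) = 0.881615
R(E) = exp(−0.000222 × 1000) = 0.800915
R(F) = exp(−0.000102 × 1000) = 0.903030
R(G) = exp(−0.000111 × 1000) = 0.894939
Series (B and C): 0.737861 × 0.936037 = 0.690665
Series (D, E, F, and G): 0.881615 × 0.800915 × 0.903030 × 0.894939 = 0.570638
Parallel (A, [0.690665], and [0.570638]): 1 − (1 − 0.734915)(1 − 0.690665)(1 − 0.570638) = 0.9648

0.9648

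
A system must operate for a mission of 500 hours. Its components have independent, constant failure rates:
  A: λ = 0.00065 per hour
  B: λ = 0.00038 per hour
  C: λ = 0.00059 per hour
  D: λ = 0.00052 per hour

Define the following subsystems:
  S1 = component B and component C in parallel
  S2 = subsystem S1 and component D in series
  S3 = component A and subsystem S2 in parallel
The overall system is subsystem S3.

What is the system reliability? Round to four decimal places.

R(A) = exp(−0.00065 × 500) = 0.722527
R(B) = exp(−0.00038 × 500) = 0.826959
R(C) = exp(−0.00059 × 500) = 0.744532
R(D) = exp(−0.00052 × 500) = 0.771052
Parallel (B and C): 1 − (1 − 0.826959)(1 − 0.744532) = 0.955794
Series ([0.955794] and D): 0.955794 × 0.771052 = 0.736967
Parallel (A and [0.736967]): 1 − (1 − 0.722527)(1 − 0.736967) = 0.9270

0.9270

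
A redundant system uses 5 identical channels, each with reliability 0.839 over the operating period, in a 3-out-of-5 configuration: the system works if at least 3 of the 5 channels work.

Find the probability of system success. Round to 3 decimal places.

R = Σ_{i=3}^{5} C(5,i) p^i (1−p)^{5−i} with p = 0.839
C(5,3)·0.839^3·0.161^2 = 0.15309
C(5,4)·0.839^4·0.161^1 = 0.39888
C(5,5)·0.839^5·0.161^0 = 0.41573
Sum = 0.968

0.968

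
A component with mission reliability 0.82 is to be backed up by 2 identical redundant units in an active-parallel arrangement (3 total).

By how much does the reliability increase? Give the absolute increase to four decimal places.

R_before = 0.82
R_after = 1 − (1 − 0.82)^3 = 0.9942
ΔR = 0.9942 − 0.82 = 0.1742

0.1742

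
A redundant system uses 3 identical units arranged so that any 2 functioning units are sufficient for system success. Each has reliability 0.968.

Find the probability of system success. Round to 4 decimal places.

0.9970

R = Σ_{i=2}^{3} C(3,i) p^i (1−p)^{3−i} with p = 0.968
C(3,2)·0.968^2·0.032^1 = 0.089954
C(3,3)·0.968^3·0.032^0 = 0.907039
Sum = 0.9970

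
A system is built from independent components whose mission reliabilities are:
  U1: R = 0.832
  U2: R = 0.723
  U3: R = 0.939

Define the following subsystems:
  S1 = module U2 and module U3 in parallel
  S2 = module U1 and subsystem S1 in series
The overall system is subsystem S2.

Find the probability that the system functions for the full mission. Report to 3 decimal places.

Parallel (U2 and U3): 1 − (1 − 0.72300)(1 − 0.93900) = 0.98310
Series (U1 and [0.98310]): 0.83200 × 0.98310 = 0.818

0.818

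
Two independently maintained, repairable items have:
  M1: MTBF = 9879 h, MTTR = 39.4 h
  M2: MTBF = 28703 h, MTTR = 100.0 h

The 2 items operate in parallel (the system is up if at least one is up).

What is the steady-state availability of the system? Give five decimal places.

0.99999

A(M1) = MTBF/(MTBF+MTTR) = 9879/(9879+39.4) = 0.996028
A(M2) = MTBF/(MTBF+MTTR) = 28703/(28703+100.0) = 0.996528
Parallel availability: 1 − (1 − 0.996028)(1 − 0.996528) = 0.99999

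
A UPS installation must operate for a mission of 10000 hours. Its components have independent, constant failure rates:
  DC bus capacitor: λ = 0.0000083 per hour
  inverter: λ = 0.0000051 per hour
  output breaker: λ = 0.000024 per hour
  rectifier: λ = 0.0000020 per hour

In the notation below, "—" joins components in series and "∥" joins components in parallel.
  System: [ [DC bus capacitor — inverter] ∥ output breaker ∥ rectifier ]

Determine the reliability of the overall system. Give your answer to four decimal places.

0.9995

R(DC bus capacitor) = exp(−0.0000083 × 10000) = 0.920351
R(inverter) = exp(−0.0000051 × 10000) = 0.950279
R(output breaker) = exp(−0.000024 × 10000) = 0.786628
R(rectifier) = exp(−0.0000020 × 10000) = 0.980199
Series (DC bus capacitor and inverter): 0.920351 × 0.950279 = 0.874590
Parallel ([0.874590], output breaker, and rectifier): 1 − (1 − 0.874590)(1 − 0.786628)(1 − 0.980199) = 0.9995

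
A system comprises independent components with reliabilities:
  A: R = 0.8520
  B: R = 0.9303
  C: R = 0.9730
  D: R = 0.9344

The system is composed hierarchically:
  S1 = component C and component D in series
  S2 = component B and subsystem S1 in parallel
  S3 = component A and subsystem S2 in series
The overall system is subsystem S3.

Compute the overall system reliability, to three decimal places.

Series (C and D): 0.97300 × 0.93440 = 0.90917
Parallel (B and [0.90917]): 1 − (1 − 0.93030)(1 − 0.90917) = 0.99367
Series (A and [0.99367]): 0.85200 × 0.99367 = 0.847

0.847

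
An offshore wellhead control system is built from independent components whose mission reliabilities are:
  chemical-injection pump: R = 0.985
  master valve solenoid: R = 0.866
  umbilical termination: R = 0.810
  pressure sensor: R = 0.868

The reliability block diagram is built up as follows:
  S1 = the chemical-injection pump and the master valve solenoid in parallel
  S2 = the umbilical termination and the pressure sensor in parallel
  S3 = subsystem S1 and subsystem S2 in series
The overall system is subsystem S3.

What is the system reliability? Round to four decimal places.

0.9730

Parallel (chemical-injection pump and master valve solenoid): 1 − (1 − 0.985000)(1 − 0.866000) = 0.997990
Parallel (umbilical termination and pressure sensor): 1 − (1 − 0.810000)(1 − 0.868000) = 0.974920
Series ([0.997990] and [0.974920]): 0.997990 × 0.974920 = 0.9730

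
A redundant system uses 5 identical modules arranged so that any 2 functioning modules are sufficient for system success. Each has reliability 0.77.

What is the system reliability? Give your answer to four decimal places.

R = Σ_{i=2}^{5} C(5,i) p^i (1−p)^{5−i} with p = 0.77
C(5,2)·0.77^2·0.23^3 = 0.072138
C(5,3)·0.77^3·0.23^2 = 0.241506
C(5,4)·0.77^4·0.23^1 = 0.404260
C(5,5)·0.77^5·0.23^0 = 0.270678
Sum = 0.9886

0.9886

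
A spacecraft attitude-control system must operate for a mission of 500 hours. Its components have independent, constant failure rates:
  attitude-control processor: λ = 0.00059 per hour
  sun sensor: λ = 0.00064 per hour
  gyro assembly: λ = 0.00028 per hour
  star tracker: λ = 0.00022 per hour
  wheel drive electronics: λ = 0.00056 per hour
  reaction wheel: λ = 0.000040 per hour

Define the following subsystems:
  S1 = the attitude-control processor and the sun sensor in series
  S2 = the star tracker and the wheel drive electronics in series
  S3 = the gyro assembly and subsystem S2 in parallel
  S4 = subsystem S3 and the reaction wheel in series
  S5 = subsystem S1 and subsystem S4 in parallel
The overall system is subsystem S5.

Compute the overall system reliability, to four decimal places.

0.9719

R(attitude-control processor) = exp(−0.00059 × 500) = 0.744532
R(sun sensor) = exp(−0.00064 × 500) = 0.726149
R(gyro assembly) = exp(−0.00028 × 500) = 0.869358
R(star tracker) = exp(−0.00022 × 500) = 0.895834
R(wheel drive electronics) = exp(−0.00056 × 500) = 0.755784
R(reaction wheel) = exp(−0.000040 × 500) = 0.980199
Series (attitude-control processor and sun sensor): 0.744532 × 0.726149 = 0.540641
Series (star tracker and wheel drive electronics): 0.895834 × 0.755784 = 0.677057
Parallel (gyro assembly and [0.677057]): 1 − (1 − 0.869358)(1 − 0.677057) = 0.957810
Series ([0.957810] and reaction wheel): 0.957810 × 0.980199 = 0.938844
Parallel ([0.540641] and [0.938844]): 1 − (1 − 0.540641)(1 − 0.938844) = 0.9719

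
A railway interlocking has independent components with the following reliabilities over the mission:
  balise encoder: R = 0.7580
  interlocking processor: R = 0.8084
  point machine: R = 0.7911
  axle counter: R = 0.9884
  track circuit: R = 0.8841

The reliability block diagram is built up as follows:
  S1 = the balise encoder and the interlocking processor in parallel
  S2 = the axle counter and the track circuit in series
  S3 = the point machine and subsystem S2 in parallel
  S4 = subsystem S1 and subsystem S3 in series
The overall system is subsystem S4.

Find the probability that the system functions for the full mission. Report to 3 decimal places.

Parallel (balise encoder and interlocking processor): 1 − (1 − 0.75800)(1 − 0.80840) = 0.95363
Series (axle counter and track circuit): 0.98840 × 0.88410 = 0.87384
Parallel (point machine and [0.87384]): 1 − (1 − 0.79110)(1 − 0.87384) = 0.97365
Series ([0.95363] and [0.97365]): 0.95363 × 0.97365 = 0.929

0.929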